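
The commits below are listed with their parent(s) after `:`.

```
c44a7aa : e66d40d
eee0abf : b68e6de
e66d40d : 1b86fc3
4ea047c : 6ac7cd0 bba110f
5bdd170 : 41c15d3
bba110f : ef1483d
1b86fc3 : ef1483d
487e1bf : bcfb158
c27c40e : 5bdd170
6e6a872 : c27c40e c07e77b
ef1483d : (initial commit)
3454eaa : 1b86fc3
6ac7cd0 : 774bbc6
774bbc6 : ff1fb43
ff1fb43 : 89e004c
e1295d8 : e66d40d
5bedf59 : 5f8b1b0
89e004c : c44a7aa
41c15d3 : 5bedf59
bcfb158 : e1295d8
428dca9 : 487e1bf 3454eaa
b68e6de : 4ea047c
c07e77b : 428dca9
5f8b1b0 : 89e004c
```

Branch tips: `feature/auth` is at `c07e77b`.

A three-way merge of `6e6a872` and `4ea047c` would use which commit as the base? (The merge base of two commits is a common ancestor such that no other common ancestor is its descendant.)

89e004c

Ancestors of 6e6a872: {1b86fc3, 3454eaa, 41c15d3, 428dca9, 487e1bf, 5bdd170, 5bedf59, 5f8b1b0, 6e6a872, 89e004c, bcfb158, c07e77b, c27c40e, c44a7aa, e1295d8, e66d40d, ef1483d}.
Ancestors of 4ea047c: {1b86fc3, 4ea047c, 6ac7cd0, 774bbc6, 89e004c, bba110f, c44a7aa, e66d40d, ef1483d, ff1fb43}.
Common ancestors: {1b86fc3, 89e004c, c44a7aa, e66d40d, ef1483d}.
Among these, 89e004c is not an ancestor of any other common ancestor — it is the merge base.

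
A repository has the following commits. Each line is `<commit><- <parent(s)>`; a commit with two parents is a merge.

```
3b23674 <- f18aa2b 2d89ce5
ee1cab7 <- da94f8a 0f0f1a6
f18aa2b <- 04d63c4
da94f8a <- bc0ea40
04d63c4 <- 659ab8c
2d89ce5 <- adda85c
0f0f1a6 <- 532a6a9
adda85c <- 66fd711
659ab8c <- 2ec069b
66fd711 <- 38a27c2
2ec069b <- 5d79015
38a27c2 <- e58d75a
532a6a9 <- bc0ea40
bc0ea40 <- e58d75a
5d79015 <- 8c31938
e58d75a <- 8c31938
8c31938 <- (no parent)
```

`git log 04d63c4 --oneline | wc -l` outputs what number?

Walking parent pointers from 04d63c4: reachable set = {04d63c4, 2ec069b, 5d79015, 659ab8c, 8c31938}.
That is 5 commits.

5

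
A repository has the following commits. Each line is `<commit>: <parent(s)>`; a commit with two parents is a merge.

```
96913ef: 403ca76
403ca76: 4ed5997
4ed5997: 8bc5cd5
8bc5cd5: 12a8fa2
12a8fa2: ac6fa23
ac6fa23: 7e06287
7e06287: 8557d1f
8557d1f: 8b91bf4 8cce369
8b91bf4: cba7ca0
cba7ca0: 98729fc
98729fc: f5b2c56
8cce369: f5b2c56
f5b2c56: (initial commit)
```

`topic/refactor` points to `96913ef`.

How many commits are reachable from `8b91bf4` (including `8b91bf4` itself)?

Walking parent pointers from 8b91bf4: reachable set = {8b91bf4, 98729fc, cba7ca0, f5b2c56}.
That is 4 commits.

4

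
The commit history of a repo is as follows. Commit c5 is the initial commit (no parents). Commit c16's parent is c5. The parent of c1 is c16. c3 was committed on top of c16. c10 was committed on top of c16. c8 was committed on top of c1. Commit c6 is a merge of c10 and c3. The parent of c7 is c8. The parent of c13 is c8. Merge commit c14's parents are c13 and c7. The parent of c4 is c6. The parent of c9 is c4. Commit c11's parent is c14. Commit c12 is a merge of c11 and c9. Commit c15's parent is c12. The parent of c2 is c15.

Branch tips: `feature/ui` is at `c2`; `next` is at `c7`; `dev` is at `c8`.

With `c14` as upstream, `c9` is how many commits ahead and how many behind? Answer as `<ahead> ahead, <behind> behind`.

Reachable from c9: {c10, c16, c3, c4, c5, c6, c9}.
Reachable from c14: {c1, c13, c14, c16, c5, c7, c8}.
Only in c9's history (ahead): {c10, c3, c4, c6, c9} — 5.
Only in c14's history (behind): {c1, c13, c14, c7, c8} — 5.

5 ahead, 5 behind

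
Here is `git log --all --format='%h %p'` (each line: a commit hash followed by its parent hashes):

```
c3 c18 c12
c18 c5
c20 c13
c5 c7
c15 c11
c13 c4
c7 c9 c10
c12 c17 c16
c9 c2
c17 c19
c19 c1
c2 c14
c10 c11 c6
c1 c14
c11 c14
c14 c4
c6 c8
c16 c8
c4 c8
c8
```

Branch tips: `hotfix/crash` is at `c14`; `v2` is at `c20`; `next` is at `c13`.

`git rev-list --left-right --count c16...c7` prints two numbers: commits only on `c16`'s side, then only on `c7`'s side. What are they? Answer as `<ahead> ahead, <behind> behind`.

1 ahead, 8 behind

Reachable from c16: {c16, c8}.
Reachable from c7: {c10, c11, c14, c2, c4, c6, c7, c8, c9}.
Only in c16's history (ahead): {c16} — 1.
Only in c7's history (behind): {c10, c11, c14, c2, c4, c6, c7, c9} — 8.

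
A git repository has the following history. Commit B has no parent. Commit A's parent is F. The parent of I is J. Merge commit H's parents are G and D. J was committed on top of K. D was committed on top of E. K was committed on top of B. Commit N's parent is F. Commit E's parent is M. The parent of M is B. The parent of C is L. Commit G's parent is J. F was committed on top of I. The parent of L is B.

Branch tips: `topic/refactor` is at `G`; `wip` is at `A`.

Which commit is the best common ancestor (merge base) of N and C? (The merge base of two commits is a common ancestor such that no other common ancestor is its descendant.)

Ancestors of N: {B, F, I, J, K, N}.
Ancestors of C: {B, C, L}.
Common ancestors: {B}.
The only common ancestor is B, so it is the merge base.

B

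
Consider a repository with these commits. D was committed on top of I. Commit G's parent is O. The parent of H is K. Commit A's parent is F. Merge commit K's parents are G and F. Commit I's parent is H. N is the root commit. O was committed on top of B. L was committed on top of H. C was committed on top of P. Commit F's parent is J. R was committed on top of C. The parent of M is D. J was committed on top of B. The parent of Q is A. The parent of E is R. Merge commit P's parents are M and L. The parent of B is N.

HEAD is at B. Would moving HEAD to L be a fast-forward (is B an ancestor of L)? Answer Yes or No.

Yes

A fast-forward from B to L is possible iff B is an ancestor of L.
Ancestors of L: {B, F, G, H, J, K, L, N, O}.
B is among them, so fast-forward is possible.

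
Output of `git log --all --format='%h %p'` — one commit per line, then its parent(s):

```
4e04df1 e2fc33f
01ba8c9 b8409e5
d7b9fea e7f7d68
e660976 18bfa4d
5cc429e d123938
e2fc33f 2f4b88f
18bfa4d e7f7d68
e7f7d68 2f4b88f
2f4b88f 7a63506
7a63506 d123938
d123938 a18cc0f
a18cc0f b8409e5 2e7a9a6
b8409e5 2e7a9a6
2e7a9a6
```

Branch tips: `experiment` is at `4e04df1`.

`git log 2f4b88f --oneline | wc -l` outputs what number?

6

Walking parent pointers from 2f4b88f: reachable set = {2e7a9a6, 2f4b88f, 7a63506, a18cc0f, b8409e5, d123938}.
That is 6 commits.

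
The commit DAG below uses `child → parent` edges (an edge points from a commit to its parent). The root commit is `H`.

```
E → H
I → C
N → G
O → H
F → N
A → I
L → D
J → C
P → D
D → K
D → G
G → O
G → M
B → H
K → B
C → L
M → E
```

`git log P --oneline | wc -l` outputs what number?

Walking parent pointers from P: reachable set = {B, D, E, G, H, K, M, O, P}.
That is 9 commits.

9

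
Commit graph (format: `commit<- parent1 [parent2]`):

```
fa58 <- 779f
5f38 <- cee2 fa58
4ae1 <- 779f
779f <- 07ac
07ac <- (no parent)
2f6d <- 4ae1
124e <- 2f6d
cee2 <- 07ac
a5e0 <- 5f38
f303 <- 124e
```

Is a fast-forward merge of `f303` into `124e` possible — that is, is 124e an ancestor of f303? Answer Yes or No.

Yes

A fast-forward from 124e to f303 is possible iff 124e is an ancestor of f303.
Ancestors of f303: {07ac, 124e, 2f6d, 4ae1, 779f, f303}.
124e is among them, so fast-forward is possible.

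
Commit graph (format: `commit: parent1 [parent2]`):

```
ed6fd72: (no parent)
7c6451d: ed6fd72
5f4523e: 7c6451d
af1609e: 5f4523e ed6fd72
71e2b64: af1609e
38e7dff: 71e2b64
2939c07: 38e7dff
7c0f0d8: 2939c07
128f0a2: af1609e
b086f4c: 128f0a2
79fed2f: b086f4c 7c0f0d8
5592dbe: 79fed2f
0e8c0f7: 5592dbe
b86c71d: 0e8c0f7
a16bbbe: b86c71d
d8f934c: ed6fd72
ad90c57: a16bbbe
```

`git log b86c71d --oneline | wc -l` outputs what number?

Walking parent pointers from b86c71d: reachable set = {0e8c0f7, 128f0a2, 2939c07, 38e7dff, 5592dbe, 5f4523e, 71e2b64, 79fed2f, 7c0f0d8, 7c6451d, af1609e, b086f4c, b86c71d, ed6fd72}.
That is 14 commits.

14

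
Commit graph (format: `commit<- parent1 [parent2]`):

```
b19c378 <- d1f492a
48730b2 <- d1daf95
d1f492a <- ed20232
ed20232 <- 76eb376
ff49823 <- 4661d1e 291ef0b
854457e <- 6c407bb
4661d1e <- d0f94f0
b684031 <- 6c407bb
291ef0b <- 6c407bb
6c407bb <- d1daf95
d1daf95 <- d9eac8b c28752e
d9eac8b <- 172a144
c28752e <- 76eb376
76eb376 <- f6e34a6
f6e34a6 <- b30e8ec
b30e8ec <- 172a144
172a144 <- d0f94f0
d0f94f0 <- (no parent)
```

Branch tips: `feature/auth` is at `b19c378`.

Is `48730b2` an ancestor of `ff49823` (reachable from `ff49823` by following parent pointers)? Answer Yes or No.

No

Ancestors of ff49823: {172a144, 291ef0b, 4661d1e, 6c407bb, 76eb376, b30e8ec, c28752e, d0f94f0, d1daf95, d9eac8b, f6e34a6, ff49823}.
48730b2 is not in that set, so it is not an ancestor of ff49823.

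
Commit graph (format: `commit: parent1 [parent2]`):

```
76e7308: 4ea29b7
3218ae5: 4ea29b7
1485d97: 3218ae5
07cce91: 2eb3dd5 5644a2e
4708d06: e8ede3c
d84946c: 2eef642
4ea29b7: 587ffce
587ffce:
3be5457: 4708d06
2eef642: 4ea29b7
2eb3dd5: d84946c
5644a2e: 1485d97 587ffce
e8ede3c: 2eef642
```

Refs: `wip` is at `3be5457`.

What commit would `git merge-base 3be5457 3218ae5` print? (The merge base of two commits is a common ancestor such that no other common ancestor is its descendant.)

4ea29b7

Ancestors of 3be5457: {2eef642, 3be5457, 4708d06, 4ea29b7, 587ffce, e8ede3c}.
Ancestors of 3218ae5: {3218ae5, 4ea29b7, 587ffce}.
Common ancestors: {4ea29b7, 587ffce}.
Among these, 4ea29b7 is not an ancestor of any other common ancestor — it is the merge base.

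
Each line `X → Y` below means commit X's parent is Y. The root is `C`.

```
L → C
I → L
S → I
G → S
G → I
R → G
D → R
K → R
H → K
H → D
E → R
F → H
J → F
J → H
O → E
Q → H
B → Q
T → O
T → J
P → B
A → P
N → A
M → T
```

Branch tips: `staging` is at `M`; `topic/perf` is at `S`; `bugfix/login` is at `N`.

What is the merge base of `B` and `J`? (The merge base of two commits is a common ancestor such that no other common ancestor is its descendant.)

Ancestors of B: {B, C, D, G, H, I, K, L, Q, R, S}.
Ancestors of J: {C, D, F, G, H, I, J, K, L, R, S}.
Common ancestors: {C, D, G, H, I, K, L, R, S}.
Among these, H is not an ancestor of any other common ancestor — it is the merge base.

H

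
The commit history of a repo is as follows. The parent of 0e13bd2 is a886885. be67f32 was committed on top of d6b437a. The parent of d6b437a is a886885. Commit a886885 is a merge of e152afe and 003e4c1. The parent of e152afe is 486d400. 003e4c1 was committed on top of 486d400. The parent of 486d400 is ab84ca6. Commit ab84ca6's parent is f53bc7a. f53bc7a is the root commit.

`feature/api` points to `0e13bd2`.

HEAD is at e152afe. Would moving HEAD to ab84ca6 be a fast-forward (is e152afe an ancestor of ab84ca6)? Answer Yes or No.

A fast-forward from e152afe to ab84ca6 is possible iff e152afe is an ancestor of ab84ca6.
Ancestors of ab84ca6: {ab84ca6, f53bc7a}.
e152afe is not among them, so fast-forward is not possible.

No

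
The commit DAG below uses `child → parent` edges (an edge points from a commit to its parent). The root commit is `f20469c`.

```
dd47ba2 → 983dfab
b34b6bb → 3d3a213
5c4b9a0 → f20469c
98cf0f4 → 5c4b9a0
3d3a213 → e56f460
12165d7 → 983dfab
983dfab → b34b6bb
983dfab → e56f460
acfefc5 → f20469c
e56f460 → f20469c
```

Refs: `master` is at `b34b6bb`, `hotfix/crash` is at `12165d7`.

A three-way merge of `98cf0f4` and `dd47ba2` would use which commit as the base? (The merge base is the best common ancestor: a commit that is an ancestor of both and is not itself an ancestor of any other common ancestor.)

Ancestors of 98cf0f4: {5c4b9a0, 98cf0f4, f20469c}.
Ancestors of dd47ba2: {3d3a213, 983dfab, b34b6bb, dd47ba2, e56f460, f20469c}.
Common ancestors: {f20469c}.
The only common ancestor is f20469c, so it is the merge base.

f20469c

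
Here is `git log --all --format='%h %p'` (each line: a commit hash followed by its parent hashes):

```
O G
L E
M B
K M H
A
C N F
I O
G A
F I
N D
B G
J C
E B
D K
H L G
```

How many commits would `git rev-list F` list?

5

Walking parent pointers from F: reachable set = {A, F, G, I, O}.
That is 5 commits.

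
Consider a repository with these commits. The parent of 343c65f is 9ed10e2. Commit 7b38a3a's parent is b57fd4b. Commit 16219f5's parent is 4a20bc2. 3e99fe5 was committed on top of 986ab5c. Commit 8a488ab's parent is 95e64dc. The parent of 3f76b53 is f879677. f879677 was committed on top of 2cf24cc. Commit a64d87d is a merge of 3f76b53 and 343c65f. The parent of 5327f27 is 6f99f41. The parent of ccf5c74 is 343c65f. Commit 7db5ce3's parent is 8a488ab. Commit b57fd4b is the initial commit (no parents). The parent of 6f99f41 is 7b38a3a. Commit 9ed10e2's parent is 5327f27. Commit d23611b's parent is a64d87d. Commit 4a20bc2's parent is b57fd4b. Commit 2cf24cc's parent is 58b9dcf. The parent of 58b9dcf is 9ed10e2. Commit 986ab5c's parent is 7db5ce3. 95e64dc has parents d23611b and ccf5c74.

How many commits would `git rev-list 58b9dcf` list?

6

Walking parent pointers from 58b9dcf: reachable set = {5327f27, 58b9dcf, 6f99f41, 7b38a3a, 9ed10e2, b57fd4b}.
That is 6 commits.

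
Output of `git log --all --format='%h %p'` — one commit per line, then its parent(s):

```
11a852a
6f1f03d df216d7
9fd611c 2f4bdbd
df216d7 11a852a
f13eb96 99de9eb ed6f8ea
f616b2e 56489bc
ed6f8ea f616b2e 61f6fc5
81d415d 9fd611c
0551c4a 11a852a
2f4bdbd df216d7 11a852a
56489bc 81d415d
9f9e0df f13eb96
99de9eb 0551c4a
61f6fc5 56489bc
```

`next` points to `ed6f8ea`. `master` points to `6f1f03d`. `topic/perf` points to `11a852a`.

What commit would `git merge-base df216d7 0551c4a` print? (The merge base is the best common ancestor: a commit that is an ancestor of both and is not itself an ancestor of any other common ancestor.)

11a852a

Ancestors of df216d7: {11a852a, df216d7}.
Ancestors of 0551c4a: {0551c4a, 11a852a}.
Common ancestors: {11a852a}.
The only common ancestor is 11a852a, so it is the merge base.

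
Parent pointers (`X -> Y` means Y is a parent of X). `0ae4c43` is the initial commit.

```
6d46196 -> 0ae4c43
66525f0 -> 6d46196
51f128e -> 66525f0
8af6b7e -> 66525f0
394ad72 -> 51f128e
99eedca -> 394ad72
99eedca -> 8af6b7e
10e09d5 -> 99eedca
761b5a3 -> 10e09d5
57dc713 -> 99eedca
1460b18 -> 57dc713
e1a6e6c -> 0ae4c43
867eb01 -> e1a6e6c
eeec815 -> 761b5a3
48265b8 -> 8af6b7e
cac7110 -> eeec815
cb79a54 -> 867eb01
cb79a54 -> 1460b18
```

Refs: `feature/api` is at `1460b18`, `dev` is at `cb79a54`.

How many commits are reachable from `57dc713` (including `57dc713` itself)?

8

Walking parent pointers from 57dc713: reachable set = {0ae4c43, 394ad72, 51f128e, 57dc713, 66525f0, 6d46196, 8af6b7e, 99eedca}.
That is 8 commits.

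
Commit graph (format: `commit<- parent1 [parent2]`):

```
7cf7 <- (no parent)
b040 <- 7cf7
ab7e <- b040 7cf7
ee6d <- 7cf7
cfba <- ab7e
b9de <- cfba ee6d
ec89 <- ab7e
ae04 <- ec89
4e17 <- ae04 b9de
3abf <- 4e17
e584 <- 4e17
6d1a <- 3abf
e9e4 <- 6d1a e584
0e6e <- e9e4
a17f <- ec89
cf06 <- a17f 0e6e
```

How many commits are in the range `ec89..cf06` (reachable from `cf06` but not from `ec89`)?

12

Reachable from cf06: {0e6e, 3abf, 4e17, 6d1a, 7cf7, a17f, ab7e, ae04, b040, b9de, cf06, cfba, e584, e9e4, ec89, ee6d}.
Reachable from ec89: {7cf7, ab7e, b040, ec89}.
In cf06's history but not ec89's: {0e6e, 3abf, 4e17, 6d1a, a17f, ae04, b9de, cf06, cfba, e584, e9e4, ee6d} — 12 commits.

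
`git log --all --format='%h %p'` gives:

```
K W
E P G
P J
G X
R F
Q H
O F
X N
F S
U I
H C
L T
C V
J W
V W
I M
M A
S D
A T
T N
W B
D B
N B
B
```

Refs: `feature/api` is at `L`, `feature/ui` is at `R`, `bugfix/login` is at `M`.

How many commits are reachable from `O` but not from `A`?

Reachable from O: {B, D, F, O, S}.
Reachable from A: {A, B, N, T}.
In O's history but not A's: {D, F, O, S} — 4 commits.

4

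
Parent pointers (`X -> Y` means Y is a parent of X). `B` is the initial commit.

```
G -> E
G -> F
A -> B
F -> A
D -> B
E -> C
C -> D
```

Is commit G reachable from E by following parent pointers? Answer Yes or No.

No

Ancestors of E: {B, C, D, E}.
G is not in that set, so it is not an ancestor of E.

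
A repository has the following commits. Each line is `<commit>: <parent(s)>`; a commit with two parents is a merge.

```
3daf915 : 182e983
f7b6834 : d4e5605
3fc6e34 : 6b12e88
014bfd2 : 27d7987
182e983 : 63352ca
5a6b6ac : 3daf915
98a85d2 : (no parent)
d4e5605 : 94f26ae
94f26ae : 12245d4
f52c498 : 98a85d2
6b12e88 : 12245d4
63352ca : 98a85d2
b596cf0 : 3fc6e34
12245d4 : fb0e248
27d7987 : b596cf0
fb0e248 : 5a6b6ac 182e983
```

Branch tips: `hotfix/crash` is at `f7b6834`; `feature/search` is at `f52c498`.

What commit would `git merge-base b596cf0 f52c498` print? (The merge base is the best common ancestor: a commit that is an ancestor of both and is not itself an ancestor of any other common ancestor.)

98a85d2

Ancestors of b596cf0: {12245d4, 182e983, 3daf915, 3fc6e34, 5a6b6ac, 63352ca, 6b12e88, 98a85d2, b596cf0, fb0e248}.
Ancestors of f52c498: {98a85d2, f52c498}.
Common ancestors: {98a85d2}.
The only common ancestor is 98a85d2, so it is the merge base.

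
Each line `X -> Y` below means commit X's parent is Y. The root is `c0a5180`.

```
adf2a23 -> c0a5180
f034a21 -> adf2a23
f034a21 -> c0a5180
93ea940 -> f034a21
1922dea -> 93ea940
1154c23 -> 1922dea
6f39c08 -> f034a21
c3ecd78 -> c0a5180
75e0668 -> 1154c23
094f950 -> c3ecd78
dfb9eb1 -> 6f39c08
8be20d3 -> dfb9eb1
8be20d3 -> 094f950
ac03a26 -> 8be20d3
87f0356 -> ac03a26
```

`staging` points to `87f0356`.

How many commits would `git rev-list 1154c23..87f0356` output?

Reachable from 87f0356: {094f950, 6f39c08, 87f0356, 8be20d3, ac03a26, adf2a23, c0a5180, c3ecd78, dfb9eb1, f034a21}.
Reachable from 1154c23: {1154c23, 1922dea, 93ea940, adf2a23, c0a5180, f034a21}.
In 87f0356's history but not 1154c23's: {094f950, 6f39c08, 87f0356, 8be20d3, ac03a26, c3ecd78, dfb9eb1} — 7 commits.

7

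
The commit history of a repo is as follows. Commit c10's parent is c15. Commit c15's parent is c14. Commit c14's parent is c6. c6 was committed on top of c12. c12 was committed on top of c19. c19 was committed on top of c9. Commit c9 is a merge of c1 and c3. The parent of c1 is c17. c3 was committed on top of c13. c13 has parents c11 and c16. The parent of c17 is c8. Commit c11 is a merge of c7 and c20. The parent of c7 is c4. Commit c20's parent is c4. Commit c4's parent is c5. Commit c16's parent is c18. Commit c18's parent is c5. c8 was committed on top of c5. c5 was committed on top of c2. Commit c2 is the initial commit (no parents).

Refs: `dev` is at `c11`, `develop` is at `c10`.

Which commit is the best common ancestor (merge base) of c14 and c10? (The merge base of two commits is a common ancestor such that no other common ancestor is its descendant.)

Ancestors of c14: {c1, c11, c12, c13, c14, c16, c17, c18, c19, c2, c20, c3, c4, c5, c6, c7, c8, c9}.
Ancestors of c10: {c1, c10, c11, c12, c13, c14, c15, c16, c17, c18, c19, c2, c20, c3, c4, c5, c6, c7, c8, c9}.
Common ancestors: {c1, c11, c12, c13, c14, c16, c17, c18, c19, c2, c20, c3, c4, c5, c6, c7, c8, c9}.
Among these, c14 is not an ancestor of any other common ancestor — it is the merge base.

c14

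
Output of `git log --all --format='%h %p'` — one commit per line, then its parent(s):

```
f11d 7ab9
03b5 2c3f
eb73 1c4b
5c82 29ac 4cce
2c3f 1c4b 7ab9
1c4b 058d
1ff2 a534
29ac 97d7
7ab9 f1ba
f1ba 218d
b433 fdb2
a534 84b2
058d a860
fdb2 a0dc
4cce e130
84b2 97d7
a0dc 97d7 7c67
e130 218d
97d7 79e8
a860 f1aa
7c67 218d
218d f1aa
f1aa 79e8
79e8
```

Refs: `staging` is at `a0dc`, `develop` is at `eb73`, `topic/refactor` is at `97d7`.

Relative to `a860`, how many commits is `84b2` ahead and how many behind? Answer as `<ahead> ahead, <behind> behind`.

Reachable from 84b2: {79e8, 84b2, 97d7}.
Reachable from a860: {79e8, a860, f1aa}.
Only in 84b2's history (ahead): {84b2, 97d7} — 2.
Only in a860's history (behind): {a860, f1aa} — 2.

2 ahead, 2 behind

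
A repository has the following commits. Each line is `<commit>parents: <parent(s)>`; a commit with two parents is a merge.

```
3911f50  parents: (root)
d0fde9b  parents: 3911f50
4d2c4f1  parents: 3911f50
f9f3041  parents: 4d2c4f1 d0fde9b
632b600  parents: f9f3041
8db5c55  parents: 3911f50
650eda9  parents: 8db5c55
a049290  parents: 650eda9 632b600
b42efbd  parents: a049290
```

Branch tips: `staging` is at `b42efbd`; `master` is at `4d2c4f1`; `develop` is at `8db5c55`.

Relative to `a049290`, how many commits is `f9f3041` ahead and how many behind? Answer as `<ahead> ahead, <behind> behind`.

0 ahead, 4 behind

Reachable from f9f3041: {3911f50, 4d2c4f1, d0fde9b, f9f3041}.
Reachable from a049290: {3911f50, 4d2c4f1, 632b600, 650eda9, 8db5c55, a049290, d0fde9b, f9f3041}.
Only in f9f3041's history (ahead): {} — 0.
Only in a049290's history (behind): {632b600, 650eda9, 8db5c55, a049290} — 4.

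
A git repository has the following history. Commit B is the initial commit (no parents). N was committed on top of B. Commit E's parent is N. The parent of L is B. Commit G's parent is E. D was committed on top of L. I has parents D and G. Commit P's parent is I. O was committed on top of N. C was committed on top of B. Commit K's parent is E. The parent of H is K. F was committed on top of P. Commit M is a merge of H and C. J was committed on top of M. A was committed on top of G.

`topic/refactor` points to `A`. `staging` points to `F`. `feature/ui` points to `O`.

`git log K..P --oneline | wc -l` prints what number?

Reachable from P: {B, D, E, G, I, L, N, P}.
Reachable from K: {B, E, K, N}.
In P's history but not K's: {D, G, I, L, P} — 5 commits.

5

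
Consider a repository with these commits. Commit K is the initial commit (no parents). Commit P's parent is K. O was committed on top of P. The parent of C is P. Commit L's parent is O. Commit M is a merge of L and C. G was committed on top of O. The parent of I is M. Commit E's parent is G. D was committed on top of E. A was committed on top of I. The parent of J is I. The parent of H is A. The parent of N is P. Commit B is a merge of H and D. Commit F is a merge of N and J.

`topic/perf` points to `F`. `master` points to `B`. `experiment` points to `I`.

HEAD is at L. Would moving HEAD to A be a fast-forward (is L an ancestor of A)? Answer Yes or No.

A fast-forward from L to A is possible iff L is an ancestor of A.
Ancestors of A: {A, C, I, K, L, M, O, P}.
L is among them, so fast-forward is possible.

Yes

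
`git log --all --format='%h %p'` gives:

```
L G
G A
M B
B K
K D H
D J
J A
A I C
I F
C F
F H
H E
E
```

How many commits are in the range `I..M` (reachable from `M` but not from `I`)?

7

Reachable from M: {A, B, C, D, E, F, H, I, J, K, M}.
Reachable from I: {E, F, H, I}.
In M's history but not I's: {A, B, C, D, J, K, M} — 7 commits.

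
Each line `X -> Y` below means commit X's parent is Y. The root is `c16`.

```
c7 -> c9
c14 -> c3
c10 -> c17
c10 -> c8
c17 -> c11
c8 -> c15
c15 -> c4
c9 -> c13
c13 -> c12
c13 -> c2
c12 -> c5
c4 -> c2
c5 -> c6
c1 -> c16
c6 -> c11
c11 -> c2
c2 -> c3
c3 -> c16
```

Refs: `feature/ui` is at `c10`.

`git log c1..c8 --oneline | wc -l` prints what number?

5

Reachable from c8: {c15, c16, c2, c3, c4, c8}.
Reachable from c1: {c1, c16}.
In c8's history but not c1's: {c15, c2, c3, c4, c8} — 5 commits.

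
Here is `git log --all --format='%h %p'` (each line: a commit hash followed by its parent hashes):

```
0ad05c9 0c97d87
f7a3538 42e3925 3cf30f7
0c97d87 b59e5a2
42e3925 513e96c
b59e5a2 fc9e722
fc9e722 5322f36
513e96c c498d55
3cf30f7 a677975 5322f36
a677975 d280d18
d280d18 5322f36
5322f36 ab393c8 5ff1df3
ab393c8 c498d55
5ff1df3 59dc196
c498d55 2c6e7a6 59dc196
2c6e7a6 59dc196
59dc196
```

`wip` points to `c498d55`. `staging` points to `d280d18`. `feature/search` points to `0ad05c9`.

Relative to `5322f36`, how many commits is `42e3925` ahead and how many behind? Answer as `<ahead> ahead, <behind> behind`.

2 ahead, 3 behind

Reachable from 42e3925: {2c6e7a6, 42e3925, 513e96c, 59dc196, c498d55}.
Reachable from 5322f36: {2c6e7a6, 5322f36, 59dc196, 5ff1df3, ab393c8, c498d55}.
Only in 42e3925's history (ahead): {42e3925, 513e96c} — 2.
Only in 5322f36's history (behind): {5322f36, 5ff1df3, ab393c8} — 3.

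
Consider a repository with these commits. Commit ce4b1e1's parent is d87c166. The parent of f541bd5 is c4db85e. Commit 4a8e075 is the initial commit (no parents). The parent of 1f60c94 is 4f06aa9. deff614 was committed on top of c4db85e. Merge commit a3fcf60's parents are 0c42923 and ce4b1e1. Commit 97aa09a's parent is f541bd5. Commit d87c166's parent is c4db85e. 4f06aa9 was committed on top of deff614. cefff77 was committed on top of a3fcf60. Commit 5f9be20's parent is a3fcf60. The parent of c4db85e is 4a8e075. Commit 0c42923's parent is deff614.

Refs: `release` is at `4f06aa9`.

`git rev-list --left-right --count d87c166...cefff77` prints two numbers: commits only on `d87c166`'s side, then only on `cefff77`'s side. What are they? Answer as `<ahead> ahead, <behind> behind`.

Reachable from d87c166: {4a8e075, c4db85e, d87c166}.
Reachable from cefff77: {0c42923, 4a8e075, a3fcf60, c4db85e, ce4b1e1, cefff77, d87c166, deff614}.
Only in d87c166's history (ahead): {} — 0.
Only in cefff77's history (behind): {0c42923, a3fcf60, ce4b1e1, cefff77, deff614} — 5.

0 ahead, 5 behind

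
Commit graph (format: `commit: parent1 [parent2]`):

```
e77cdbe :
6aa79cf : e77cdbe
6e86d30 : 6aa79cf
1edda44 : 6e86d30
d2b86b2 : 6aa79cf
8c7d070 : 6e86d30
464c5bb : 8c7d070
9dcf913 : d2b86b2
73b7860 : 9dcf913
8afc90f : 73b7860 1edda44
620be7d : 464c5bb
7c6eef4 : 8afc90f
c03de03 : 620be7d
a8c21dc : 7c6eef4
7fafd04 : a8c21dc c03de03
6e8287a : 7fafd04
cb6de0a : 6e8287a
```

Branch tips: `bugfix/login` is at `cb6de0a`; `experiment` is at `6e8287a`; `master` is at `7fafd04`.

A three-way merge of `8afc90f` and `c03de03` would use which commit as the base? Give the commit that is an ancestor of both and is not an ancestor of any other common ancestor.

Ancestors of 8afc90f: {1edda44, 6aa79cf, 6e86d30, 73b7860, 8afc90f, 9dcf913, d2b86b2, e77cdbe}.
Ancestors of c03de03: {464c5bb, 620be7d, 6aa79cf, 6e86d30, 8c7d070, c03de03, e77cdbe}.
Common ancestors: {6aa79cf, 6e86d30, e77cdbe}.
Among these, 6e86d30 is not an ancestor of any other common ancestor — it is the merge base.

6e86d30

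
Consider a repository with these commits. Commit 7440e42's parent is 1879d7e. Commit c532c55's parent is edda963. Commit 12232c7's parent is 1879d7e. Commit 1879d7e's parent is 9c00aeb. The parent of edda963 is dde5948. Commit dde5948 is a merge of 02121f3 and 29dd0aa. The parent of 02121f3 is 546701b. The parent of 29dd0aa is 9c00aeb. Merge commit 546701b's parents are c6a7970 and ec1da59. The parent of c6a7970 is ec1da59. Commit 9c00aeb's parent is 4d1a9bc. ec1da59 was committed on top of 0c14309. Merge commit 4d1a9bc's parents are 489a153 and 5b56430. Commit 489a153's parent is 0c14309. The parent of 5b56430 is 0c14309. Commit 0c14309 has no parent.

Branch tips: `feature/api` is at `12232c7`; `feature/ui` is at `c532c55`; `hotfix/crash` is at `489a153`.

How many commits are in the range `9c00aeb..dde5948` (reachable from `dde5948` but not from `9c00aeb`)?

Reachable from dde5948: {02121f3, 0c14309, 29dd0aa, 489a153, 4d1a9bc, 546701b, 5b56430, 9c00aeb, c6a7970, dde5948, ec1da59}.
Reachable from 9c00aeb: {0c14309, 489a153, 4d1a9bc, 5b56430, 9c00aeb}.
In dde5948's history but not 9c00aeb's: {02121f3, 29dd0aa, 546701b, c6a7970, dde5948, ec1da59} — 6 commits.

6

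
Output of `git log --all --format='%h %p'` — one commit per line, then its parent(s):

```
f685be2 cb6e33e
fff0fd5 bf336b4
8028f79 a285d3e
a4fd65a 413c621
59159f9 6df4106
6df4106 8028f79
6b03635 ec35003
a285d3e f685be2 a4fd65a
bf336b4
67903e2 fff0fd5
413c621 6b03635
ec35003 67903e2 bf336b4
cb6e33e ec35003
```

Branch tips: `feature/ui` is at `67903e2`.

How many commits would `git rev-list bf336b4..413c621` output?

Reachable from 413c621: {413c621, 67903e2, 6b03635, bf336b4, ec35003, fff0fd5}.
Reachable from bf336b4: {bf336b4}.
In 413c621's history but not bf336b4's: {413c621, 67903e2, 6b03635, ec35003, fff0fd5} — 5 commits.

5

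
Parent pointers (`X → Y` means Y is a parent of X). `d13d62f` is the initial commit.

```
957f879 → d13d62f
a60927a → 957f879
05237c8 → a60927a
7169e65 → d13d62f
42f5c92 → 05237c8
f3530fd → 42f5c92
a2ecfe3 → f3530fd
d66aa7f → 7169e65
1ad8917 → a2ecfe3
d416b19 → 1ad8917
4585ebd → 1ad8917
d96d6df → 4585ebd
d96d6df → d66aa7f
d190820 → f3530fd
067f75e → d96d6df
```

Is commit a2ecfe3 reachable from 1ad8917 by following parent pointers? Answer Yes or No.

Ancestors of 1ad8917 (commits reachable by following parents): {05237c8, 1ad8917, 42f5c92, 957f879, a2ecfe3, a60927a, d13d62f, f3530fd}.
a2ecfe3 is in that set, so it is an ancestor of 1ad8917.

Yes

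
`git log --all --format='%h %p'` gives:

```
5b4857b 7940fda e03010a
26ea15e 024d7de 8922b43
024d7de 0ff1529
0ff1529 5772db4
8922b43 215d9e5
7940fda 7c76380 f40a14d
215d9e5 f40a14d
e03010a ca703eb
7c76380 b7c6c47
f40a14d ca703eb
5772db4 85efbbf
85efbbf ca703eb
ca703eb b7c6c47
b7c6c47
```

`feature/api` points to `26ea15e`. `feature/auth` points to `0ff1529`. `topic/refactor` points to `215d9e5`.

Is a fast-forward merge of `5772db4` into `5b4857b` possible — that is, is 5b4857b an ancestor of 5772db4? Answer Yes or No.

A fast-forward from 5b4857b to 5772db4 is possible iff 5b4857b is an ancestor of 5772db4.
Ancestors of 5772db4: {5772db4, 85efbbf, b7c6c47, ca703eb}.
5b4857b is not among them, so fast-forward is not possible.

No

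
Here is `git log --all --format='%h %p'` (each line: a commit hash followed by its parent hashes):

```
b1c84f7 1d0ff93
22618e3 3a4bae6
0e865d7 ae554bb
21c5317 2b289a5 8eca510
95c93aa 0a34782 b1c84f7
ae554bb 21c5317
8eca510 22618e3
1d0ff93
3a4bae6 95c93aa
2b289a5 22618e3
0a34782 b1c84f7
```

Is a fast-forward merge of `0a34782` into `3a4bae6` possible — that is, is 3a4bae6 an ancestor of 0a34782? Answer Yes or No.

A fast-forward from 3a4bae6 to 0a34782 is possible iff 3a4bae6 is an ancestor of 0a34782.
Ancestors of 0a34782: {0a34782, 1d0ff93, b1c84f7}.
3a4bae6 is not among them, so fast-forward is not possible.

No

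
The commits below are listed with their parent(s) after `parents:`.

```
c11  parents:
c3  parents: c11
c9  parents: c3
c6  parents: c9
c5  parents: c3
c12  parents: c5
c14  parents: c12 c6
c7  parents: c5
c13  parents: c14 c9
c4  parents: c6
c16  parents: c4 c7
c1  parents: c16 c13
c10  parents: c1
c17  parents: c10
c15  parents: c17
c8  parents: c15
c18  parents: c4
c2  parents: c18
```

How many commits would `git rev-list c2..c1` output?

Reachable from c1: {c1, c11, c12, c13, c14, c16, c3, c4, c5, c6, c7, c9}.
Reachable from c2: {c11, c18, c2, c3, c4, c6, c9}.
In c1's history but not c2's: {c1, c12, c13, c14, c16, c5, c7} — 7 commits.

7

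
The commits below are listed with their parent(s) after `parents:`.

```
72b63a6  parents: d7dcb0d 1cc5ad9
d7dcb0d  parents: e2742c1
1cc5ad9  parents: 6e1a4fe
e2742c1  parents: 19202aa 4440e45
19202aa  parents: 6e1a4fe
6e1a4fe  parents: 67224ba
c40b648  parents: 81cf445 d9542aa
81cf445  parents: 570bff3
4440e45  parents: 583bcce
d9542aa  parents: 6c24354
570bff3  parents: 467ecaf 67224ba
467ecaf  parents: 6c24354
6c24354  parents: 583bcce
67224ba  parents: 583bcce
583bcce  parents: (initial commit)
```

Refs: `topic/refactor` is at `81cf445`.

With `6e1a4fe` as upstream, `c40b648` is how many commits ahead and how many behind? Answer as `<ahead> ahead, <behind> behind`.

Reachable from c40b648: {467ecaf, 570bff3, 583bcce, 67224ba, 6c24354, 81cf445, c40b648, d9542aa}.
Reachable from 6e1a4fe: {583bcce, 67224ba, 6e1a4fe}.
Only in c40b648's history (ahead): {467ecaf, 570bff3, 6c24354, 81cf445, c40b648, d9542aa} — 6.
Only in 6e1a4fe's history (behind): {6e1a4fe} — 1.

6 ahead, 1 behind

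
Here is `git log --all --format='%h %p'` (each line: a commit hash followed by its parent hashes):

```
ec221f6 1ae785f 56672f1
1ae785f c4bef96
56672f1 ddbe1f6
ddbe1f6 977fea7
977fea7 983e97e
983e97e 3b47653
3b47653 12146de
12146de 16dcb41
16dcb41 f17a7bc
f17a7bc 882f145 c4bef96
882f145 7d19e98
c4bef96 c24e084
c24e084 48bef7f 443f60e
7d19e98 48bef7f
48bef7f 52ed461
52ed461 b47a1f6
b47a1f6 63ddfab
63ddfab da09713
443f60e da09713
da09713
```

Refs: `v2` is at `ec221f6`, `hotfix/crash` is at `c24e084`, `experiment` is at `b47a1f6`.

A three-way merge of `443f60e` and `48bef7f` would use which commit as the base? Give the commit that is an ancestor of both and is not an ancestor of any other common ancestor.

Ancestors of 443f60e: {443f60e, da09713}.
Ancestors of 48bef7f: {48bef7f, 52ed461, 63ddfab, b47a1f6, da09713}.
Common ancestors: {da09713}.
The only common ancestor is da09713, so it is the merge base.

da09713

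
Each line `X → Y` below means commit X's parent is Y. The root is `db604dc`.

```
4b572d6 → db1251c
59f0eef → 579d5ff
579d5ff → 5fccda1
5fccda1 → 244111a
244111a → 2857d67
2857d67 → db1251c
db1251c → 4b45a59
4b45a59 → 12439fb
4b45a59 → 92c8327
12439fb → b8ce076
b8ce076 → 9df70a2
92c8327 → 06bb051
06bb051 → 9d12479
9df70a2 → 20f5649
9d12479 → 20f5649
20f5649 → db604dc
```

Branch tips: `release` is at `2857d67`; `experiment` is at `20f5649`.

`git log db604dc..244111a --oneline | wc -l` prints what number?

11

Reachable from 244111a: {06bb051, 12439fb, 20f5649, 244111a, 2857d67, 4b45a59, 92c8327, 9d12479, 9df70a2, b8ce076, db1251c, db604dc}.
Reachable from db604dc: {db604dc}.
In 244111a's history but not db604dc's: {06bb051, 12439fb, 20f5649, 244111a, 2857d67, 4b45a59, 92c8327, 9d12479, 9df70a2, b8ce076, db1251c} — 11 commits.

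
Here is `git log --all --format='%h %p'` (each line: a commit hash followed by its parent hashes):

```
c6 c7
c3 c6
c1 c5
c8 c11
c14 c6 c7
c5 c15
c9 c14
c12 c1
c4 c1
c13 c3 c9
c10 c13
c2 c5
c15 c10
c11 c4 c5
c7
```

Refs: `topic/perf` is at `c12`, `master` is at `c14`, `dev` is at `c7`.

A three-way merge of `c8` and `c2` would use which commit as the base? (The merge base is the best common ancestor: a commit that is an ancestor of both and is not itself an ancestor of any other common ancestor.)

Ancestors of c8: {c1, c10, c11, c13, c14, c15, c3, c4, c5, c6, c7, c8, c9}.
Ancestors of c2: {c10, c13, c14, c15, c2, c3, c5, c6, c7, c9}.
Common ancestors: {c10, c13, c14, c15, c3, c5, c6, c7, c9}.
Among these, c5 is not an ancestor of any other common ancestor — it is the merge base.

c5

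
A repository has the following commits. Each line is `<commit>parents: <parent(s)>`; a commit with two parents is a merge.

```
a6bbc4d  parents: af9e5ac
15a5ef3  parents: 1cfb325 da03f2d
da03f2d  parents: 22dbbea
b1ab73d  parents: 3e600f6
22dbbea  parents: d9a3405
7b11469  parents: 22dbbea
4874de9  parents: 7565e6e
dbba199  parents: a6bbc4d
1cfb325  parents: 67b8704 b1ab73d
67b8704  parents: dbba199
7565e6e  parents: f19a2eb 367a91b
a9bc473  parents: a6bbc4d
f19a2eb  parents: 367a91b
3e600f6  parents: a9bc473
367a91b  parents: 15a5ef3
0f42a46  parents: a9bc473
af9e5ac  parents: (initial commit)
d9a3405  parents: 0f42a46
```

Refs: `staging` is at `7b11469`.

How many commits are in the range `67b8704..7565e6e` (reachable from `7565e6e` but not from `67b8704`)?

Reachable from 7565e6e: {0f42a46, 15a5ef3, 1cfb325, 22dbbea, 367a91b, 3e600f6, 67b8704, 7565e6e, a6bbc4d, a9bc473, af9e5ac, b1ab73d, d9a3405, da03f2d, dbba199, f19a2eb}.
Reachable from 67b8704: {67b8704, a6bbc4d, af9e5ac, dbba199}.
In 7565e6e's history but not 67b8704's: {0f42a46, 15a5ef3, 1cfb325, 22dbbea, 367a91b, 3e600f6, 7565e6e, a9bc473, b1ab73d, d9a3405, da03f2d, f19a2eb} — 12 commits.

12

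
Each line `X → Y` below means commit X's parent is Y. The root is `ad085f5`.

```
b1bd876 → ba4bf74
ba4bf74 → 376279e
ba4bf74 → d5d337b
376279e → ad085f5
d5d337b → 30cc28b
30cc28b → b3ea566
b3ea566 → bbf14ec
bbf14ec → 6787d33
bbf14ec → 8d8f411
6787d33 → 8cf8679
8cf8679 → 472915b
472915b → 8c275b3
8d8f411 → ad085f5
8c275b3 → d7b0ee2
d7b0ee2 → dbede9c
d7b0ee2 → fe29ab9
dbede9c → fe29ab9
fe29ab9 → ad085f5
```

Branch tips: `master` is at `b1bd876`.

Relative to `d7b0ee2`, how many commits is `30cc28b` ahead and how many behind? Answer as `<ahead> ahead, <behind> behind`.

8 ahead, 0 behind

Reachable from 30cc28b: {30cc28b, 472915b, 6787d33, 8c275b3, 8cf8679, 8d8f411, ad085f5, b3ea566, bbf14ec, d7b0ee2, dbede9c, fe29ab9}.
Reachable from d7b0ee2: {ad085f5, d7b0ee2, dbede9c, fe29ab9}.
Only in 30cc28b's history (ahead): {30cc28b, 472915b, 6787d33, 8c275b3, 8cf8679, 8d8f411, b3ea566, bbf14ec} — 8.
Only in d7b0ee2's history (behind): {} — 0.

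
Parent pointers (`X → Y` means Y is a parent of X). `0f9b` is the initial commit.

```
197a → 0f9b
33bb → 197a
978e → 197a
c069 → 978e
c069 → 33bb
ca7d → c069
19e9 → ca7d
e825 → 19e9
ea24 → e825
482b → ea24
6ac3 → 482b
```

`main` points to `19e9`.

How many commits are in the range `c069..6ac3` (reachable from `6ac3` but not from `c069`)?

Reachable from 6ac3: {0f9b, 197a, 19e9, 33bb, 482b, 6ac3, 978e, c069, ca7d, e825, ea24}.
Reachable from c069: {0f9b, 197a, 33bb, 978e, c069}.
In 6ac3's history but not c069's: {19e9, 482b, 6ac3, ca7d, e825, ea24} — 6 commits.

6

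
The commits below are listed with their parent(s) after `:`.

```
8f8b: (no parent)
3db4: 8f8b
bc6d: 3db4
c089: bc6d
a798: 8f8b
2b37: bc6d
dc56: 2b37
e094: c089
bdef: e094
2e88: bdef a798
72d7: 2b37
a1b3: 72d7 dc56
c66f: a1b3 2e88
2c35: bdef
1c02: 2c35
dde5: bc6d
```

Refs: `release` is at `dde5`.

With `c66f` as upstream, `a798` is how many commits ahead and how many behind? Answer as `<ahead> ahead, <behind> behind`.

Reachable from a798: {8f8b, a798}.
Reachable from c66f: {2b37, 2e88, 3db4, 72d7, 8f8b, a1b3, a798, bc6d, bdef, c089, c66f, dc56, e094}.
Only in a798's history (ahead): {} — 0.
Only in c66f's history (behind): {2b37, 2e88, 3db4, 72d7, a1b3, bc6d, bdef, c089, c66f, dc56, e094} — 11.

0 ahead, 11 behind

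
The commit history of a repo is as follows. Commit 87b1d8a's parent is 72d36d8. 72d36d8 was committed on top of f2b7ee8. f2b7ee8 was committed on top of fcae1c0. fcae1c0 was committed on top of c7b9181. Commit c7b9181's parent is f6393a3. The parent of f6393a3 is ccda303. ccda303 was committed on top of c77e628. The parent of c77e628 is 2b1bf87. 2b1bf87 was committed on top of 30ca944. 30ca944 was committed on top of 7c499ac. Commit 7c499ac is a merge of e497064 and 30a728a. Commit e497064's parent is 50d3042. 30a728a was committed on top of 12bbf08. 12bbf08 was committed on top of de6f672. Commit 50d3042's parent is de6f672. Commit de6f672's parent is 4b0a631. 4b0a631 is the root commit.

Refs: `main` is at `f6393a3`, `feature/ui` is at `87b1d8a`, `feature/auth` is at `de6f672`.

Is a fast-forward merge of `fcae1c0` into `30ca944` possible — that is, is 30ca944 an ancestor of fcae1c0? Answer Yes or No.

A fast-forward from 30ca944 to fcae1c0 is possible iff 30ca944 is an ancestor of fcae1c0.
Ancestors of fcae1c0: {12bbf08, 2b1bf87, 30a728a, 30ca944, 4b0a631, 50d3042, 7c499ac, c77e628, c7b9181, ccda303, de6f672, e497064, f6393a3, fcae1c0}.
30ca944 is among them, so fast-forward is possible.

Yes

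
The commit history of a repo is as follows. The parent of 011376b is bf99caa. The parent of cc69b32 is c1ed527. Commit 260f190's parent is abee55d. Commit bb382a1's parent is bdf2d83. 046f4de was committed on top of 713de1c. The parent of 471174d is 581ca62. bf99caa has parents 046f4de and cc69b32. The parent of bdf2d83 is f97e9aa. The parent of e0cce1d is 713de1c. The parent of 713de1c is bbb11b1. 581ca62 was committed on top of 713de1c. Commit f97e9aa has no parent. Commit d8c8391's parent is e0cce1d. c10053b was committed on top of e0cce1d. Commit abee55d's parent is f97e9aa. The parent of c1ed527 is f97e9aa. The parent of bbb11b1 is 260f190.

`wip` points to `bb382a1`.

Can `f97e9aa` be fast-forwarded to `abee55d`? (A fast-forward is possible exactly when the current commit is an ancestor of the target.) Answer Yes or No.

A fast-forward from f97e9aa to abee55d is possible iff f97e9aa is an ancestor of abee55d.
Ancestors of abee55d: {abee55d, f97e9aa}.
f97e9aa is among them, so fast-forward is possible.

Yes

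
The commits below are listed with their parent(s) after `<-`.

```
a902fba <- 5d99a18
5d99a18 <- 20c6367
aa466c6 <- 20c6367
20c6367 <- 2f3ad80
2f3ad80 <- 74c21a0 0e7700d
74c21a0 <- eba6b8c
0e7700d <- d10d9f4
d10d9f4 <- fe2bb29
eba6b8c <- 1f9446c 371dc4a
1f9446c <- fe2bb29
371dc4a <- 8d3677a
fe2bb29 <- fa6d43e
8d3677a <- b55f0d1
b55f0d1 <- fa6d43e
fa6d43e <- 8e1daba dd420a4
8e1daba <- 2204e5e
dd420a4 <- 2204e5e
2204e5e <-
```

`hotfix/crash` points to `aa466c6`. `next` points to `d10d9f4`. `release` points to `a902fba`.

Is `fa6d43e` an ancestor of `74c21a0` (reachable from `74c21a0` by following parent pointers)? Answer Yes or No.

Ancestors of 74c21a0 (commits reachable by following parents): {1f9446c, 2204e5e, 371dc4a, 74c21a0, 8d3677a, 8e1daba, b55f0d1, dd420a4, eba6b8c, fa6d43e, fe2bb29}.
fa6d43e is in that set, so it is an ancestor of 74c21a0.

Yes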